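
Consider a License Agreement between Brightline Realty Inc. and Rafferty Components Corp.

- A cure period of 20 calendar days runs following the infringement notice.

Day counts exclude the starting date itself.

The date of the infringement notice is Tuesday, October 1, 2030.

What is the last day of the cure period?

Adding 20 calendar days to October 1, 2030 gives October 21, 2030, which is the last day of the cure period.

October 21, 2030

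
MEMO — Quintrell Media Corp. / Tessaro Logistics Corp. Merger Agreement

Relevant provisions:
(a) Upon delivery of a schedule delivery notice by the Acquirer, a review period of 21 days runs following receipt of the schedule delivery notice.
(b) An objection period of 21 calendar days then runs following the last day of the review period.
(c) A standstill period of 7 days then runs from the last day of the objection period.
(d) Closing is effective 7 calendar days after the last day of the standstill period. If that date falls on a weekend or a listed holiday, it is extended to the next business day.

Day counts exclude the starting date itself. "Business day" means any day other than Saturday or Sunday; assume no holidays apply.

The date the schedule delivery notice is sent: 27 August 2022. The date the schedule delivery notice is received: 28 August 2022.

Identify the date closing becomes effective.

The last day of the review period: 21 calendar days after 28 August 2022 is 18 September 2022.
Adding 21 calendar days to 18 September 2022 gives 9 October 2022, which is the last day of the objection period.
Adding 7 calendar days to 9 October 2022 gives 16 October 2022, which is the last day of the standstill period.
The date closing becomes effective: 16 October 2022 + 7 days = 23 October 2022. That falls on a Sunday, so it rolls to the next business day, Monday, 24 October 2022.

24 October 2022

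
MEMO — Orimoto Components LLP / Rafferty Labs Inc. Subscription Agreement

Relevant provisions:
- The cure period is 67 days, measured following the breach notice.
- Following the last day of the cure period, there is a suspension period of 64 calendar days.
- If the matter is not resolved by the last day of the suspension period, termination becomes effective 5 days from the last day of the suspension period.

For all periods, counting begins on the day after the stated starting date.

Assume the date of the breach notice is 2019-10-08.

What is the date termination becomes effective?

Adding 67 calendar days to 2019-10-08 gives 2019-12-14, which is the last day of the cure period.
Adding 64 calendar days to 2019-12-14 gives 2020-02-16, which is the last day of the suspension period.
The date termination becomes effective: 2020-02-16 + 5 days = 2020-02-21.

2020-02-21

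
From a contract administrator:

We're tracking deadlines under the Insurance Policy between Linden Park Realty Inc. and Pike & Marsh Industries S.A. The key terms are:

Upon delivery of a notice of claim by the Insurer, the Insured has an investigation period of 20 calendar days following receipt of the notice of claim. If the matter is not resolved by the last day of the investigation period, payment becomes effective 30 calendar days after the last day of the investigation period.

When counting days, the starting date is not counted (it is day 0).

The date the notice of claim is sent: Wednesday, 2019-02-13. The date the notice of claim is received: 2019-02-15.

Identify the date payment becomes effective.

The last day of the investigation period: 20 calendar days after 2019-02-15 is 2019-03-07.
Adding 30 calendar days to 2019-03-07 gives 2019-04-06, which is the date payment becomes effective.

2019-04-06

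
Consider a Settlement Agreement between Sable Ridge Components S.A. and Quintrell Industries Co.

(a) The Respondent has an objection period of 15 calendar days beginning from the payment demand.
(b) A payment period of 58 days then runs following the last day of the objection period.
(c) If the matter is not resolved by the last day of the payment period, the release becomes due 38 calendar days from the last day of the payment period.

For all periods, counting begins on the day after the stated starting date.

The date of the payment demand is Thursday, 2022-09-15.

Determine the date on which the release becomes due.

The last day of the objection period: 15 calendar days after 2022-09-15 is 2022-09-30.
The last day of the payment period: 2022-09-30 + 58 days = 2022-11-27.
Adding 38 calendar days to 2022-11-27 gives 2023-01-04, which is the date on which the release becomes due.

2023-01-04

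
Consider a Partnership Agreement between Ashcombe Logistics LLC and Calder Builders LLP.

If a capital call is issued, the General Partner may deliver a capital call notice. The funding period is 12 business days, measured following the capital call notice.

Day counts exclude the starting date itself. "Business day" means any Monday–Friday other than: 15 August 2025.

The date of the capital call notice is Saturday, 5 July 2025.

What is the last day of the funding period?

From Saturday, 5 July 2025, 12 business days (Jul 7, Jul 8, Jul 9, Jul 10, …, Jul 18, Jul 21, Jul 22, skipping weekends) brings us to Tuesday, 22 July 2025, which is the last day of the funding period.

22 July 2025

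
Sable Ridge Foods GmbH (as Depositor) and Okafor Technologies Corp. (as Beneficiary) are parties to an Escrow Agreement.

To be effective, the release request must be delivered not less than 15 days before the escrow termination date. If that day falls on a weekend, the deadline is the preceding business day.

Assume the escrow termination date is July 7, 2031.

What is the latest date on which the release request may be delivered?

July 7, 2031 minus 15 days is June 22, 2031. That is a Sunday, so the deadline moves back to Friday, June 20, 2031.

June 20, 2031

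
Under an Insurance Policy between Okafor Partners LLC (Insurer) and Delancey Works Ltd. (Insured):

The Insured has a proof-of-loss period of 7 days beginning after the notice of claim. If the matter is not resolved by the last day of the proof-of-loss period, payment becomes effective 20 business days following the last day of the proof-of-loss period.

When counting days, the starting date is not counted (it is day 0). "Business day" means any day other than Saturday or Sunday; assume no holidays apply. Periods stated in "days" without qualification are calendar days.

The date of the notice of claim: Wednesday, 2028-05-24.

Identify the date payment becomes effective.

2028-06-28

The last day of the proof-of-loss period: 2028-05-24 + 7 days = 2028-05-31.
The date payment becomes effective: counting 20 business days from Wednesday, 2028-05-31 (Jun 1, Jun 2, Jun 5, Jun 6, …, Jun 26, Jun 27, Jun 28, skipping weekends) reaches Wednesday, 2028-06-28.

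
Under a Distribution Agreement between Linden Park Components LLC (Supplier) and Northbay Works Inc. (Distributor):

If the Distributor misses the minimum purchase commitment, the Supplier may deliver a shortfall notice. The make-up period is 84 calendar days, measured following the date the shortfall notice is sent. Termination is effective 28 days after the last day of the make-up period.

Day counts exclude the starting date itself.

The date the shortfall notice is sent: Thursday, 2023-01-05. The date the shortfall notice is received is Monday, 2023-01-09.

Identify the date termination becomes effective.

The last day of the make-up period: 2023-01-05 + 84 days = 2023-03-30.
The date termination becomes effective: 2023-03-30 + 28 days = 2023-04-27.

2023-04-27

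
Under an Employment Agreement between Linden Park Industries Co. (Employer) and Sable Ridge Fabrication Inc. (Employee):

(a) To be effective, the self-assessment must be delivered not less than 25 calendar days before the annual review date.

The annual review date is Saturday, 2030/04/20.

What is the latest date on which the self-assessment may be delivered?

2030/03/26

Counting back 25 calendar days from 2030/04/20 gives 2030/03/26.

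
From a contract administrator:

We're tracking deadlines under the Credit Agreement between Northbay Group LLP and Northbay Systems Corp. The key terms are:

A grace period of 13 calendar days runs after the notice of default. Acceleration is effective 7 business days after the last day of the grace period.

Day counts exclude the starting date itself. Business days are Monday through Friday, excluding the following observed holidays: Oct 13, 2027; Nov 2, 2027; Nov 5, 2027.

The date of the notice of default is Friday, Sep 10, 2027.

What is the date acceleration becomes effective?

Adding 13 calendar days to Sep 10, 2027 gives Sep 23, 2027, which is the last day of the grace period.
From Thursday, Sep 23, 2027, 7 business days (Sep 24, Sep 27, Sep 28, Sep 29, Sep 30, Oct 1, Oct 4, skipping weekends) brings us to Monday, Oct 4, 2027, which is the date acceleration becomes effective.

Oct 4, 2027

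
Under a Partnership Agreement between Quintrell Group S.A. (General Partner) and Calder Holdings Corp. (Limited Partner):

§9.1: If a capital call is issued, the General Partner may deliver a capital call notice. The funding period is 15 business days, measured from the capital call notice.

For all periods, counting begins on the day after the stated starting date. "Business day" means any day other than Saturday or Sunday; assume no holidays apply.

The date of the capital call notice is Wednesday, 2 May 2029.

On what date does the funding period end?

23 May 2029

From Wednesday, 2 May 2029, 15 business days (May 3, May 4, May 7, May 8, …, May 21, May 22, May 23, skipping weekends) brings us to Wednesday, 23 May 2029, which is the last day of the funding period.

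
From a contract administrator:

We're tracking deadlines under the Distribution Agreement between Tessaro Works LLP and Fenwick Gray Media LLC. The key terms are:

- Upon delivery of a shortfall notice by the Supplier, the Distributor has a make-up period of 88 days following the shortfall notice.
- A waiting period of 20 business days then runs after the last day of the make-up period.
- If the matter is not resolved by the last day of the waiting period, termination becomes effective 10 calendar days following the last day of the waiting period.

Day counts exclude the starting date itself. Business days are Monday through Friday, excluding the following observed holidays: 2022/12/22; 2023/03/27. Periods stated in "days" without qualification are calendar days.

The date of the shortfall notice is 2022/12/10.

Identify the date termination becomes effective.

2023/04/16

The last day of the make-up period: 2022/12/10 + 88 days = 2023/03/08.
The last day of the waiting period: counting 20 business days from Wednesday, 2023/03/08 (Mar 9, Mar 10, Mar 13, Mar 14, …, Apr 4, Apr 5, Apr 6, skipping weekends and the listed holiday on Mar 27) reaches Thursday, 2023/04/06.
The date termination becomes effective: 10 calendar days after 2023/04/06 is 2023/04/16.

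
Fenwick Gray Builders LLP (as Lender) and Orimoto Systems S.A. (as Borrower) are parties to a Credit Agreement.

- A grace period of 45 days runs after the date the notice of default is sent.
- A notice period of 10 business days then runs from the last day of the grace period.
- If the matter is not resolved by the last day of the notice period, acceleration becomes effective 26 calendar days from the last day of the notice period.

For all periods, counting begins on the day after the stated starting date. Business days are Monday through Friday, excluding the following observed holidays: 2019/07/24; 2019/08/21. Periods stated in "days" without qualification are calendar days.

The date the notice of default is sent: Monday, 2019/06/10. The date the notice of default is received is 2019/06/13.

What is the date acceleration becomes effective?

2019/09/03

Adding 45 calendar days to 2019/06/10 gives 2019/07/25, which is the last day of the grace period.
From Thursday, 2019/07/25, 10 business days (Jul 26, Jul 29, Jul 30, Jul 31, Aug 1, Aug 2, Aug 5, Aug 6, Aug 7, Aug 8, skipping weekends) brings us to Thursday, 2019/08/08, which is the last day of the notice period.
The date acceleration becomes effective: 2019/08/08 + 26 days = 2019/09/03.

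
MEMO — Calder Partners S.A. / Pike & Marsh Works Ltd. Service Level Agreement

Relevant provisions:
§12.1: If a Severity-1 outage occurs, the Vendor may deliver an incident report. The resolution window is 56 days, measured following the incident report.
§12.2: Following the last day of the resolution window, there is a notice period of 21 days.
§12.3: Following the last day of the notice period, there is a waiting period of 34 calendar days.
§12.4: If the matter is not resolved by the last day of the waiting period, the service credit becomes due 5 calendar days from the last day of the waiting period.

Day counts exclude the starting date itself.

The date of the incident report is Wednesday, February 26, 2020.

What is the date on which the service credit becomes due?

June 21, 2020

The last day of the resolution window: 56 calendar days after February 26, 2020 is April 22, 2020.
Adding 21 calendar days to April 22, 2020 gives May 13, 2020, which is the last day of the notice period.
The last day of the waiting period: 34 calendar days after May 13, 2020 is June 16, 2020.
The date on which the service credit becomes due: 5 calendar days after June 16, 2020 is June 21, 2020.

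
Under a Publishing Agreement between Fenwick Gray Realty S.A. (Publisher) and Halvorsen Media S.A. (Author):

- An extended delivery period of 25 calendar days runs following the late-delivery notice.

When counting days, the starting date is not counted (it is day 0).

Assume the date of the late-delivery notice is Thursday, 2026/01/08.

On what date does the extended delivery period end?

The last day of the extended delivery period: 2026/01/08 + 25 days = 2026/02/02.

2026/02/02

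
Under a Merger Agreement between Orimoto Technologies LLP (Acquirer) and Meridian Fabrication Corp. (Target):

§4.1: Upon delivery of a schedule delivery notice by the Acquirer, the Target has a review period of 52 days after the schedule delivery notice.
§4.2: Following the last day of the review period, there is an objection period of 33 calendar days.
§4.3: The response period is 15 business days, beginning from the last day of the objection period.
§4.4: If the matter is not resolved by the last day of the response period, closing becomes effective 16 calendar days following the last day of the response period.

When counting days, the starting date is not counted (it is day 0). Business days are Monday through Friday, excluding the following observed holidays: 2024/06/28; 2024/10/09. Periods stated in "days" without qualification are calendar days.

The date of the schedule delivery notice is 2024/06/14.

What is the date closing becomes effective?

2024/10/13

The last day of the review period: 52 calendar days after 2024/06/14 is 2024/08/05.
The last day of the objection period: 33 calendar days after 2024/08/05 is 2024/09/07.
From Saturday, 2024/09/07, 15 business days (Sep 9, Sep 10, Sep 11, Sep 12, …, Sep 25, Sep 26, Sep 27, skipping weekends) brings us to Friday, 2024/09/27, which is the last day of the response period.
The date closing becomes effective: 2024/09/27 + 16 days = 2024/10/13.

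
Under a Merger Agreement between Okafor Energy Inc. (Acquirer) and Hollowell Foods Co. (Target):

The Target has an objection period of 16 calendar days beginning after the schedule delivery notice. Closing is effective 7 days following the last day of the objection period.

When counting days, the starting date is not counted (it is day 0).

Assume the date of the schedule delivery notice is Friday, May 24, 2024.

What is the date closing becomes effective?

The last day of the objection period: May 24, 2024 + 16 days = Jun 9, 2024.
The date closing becomes effective: Jun 9, 2024 + 7 days = Jun 16, 2024.

Jun 16, 2024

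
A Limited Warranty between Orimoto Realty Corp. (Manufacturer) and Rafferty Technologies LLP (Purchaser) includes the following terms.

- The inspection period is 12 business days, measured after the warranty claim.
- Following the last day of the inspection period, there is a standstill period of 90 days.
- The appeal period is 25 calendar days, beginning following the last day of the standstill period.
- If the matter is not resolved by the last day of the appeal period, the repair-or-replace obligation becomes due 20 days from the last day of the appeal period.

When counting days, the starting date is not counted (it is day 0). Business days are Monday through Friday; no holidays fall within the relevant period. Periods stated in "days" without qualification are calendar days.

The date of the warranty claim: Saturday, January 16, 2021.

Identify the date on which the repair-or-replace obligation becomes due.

June 17, 2021

The last day of the inspection period: counting 12 business days from Saturday, January 16, 2021 (Jan 18, Jan 19, Jan 20, Jan 21, …, Jan 29, Feb 1, Feb 2, skipping weekends) reaches Tuesday, February 2, 2021.
Adding 90 calendar days to February 2, 2021 gives May 3, 2021, which is the last day of the standstill period.
Adding 25 calendar days to May 3, 2021 gives May 28, 2021, which is the last day of the appeal period.
The date on which the repair-or-replace obligation becomes due: May 28, 2021 + 20 days = June 17, 2021.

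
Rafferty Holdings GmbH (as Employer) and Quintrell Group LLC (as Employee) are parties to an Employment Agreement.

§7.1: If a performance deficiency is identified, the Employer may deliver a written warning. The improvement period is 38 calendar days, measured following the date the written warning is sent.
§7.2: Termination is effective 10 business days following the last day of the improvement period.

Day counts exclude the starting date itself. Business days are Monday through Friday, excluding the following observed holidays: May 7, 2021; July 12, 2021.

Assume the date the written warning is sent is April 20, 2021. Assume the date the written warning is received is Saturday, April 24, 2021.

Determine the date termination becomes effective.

The last day of the improvement period: 38 calendar days after April 20, 2021 is May 28, 2021.
From Friday, May 28, 2021, 10 business days (May 31, Jun 1, Jun 2, Jun 3, Jun 4, Jun 7, Jun 8, Jun 9, Jun 10, Jun 11, skipping weekends) brings us to Friday, June 11, 2021, which is the date termination becomes effective.

June 11, 2021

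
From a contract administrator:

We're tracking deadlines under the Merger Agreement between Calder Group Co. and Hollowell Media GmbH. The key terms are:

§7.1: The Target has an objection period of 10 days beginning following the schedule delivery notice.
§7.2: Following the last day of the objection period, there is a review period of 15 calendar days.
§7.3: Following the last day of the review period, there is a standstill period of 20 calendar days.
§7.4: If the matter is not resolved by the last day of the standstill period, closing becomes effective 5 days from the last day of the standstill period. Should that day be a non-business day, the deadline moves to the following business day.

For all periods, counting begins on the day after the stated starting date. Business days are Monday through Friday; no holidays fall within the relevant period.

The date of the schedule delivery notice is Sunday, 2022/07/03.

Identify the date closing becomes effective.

Adding 10 calendar days to 2022/07/03 gives 2022/07/13, which is the last day of the objection period.
The last day of the review period: 15 calendar days after 2022/07/13 is 2022/07/28.
The last day of the standstill period: 2022/07/28 + 20 days = 2022/08/17.
Adding 5 calendar days to 2022/08/17 gives 2022/08/22, which is the date closing becomes effective. 2022/08/22 is a Monday, so no roll-forward applies.

2022/08/22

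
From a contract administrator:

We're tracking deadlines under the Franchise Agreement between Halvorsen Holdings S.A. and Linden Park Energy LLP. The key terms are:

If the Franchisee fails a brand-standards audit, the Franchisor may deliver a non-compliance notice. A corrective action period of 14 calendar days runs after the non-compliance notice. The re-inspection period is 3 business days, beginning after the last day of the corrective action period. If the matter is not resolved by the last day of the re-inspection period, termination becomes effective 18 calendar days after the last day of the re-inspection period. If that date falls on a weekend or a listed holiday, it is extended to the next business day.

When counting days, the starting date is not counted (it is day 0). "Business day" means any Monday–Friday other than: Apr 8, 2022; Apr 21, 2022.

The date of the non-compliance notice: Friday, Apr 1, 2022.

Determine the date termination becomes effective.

May 9, 2022

Adding 14 calendar days to Apr 1, 2022 gives Apr 15, 2022, which is the last day of the corrective action period.
The last day of the re-inspection period: counting 3 business days from Friday, Apr 15, 2022 (Apr 18, Apr 19, Apr 20, skipping weekends) reaches Wednesday, Apr 20, 2022.
Adding 18 calendar days to Apr 20, 2022 gives May 8, 2022, which is the date termination becomes effective. That falls on a Sunday, so it rolls to the next business day, Monday, May 9, 2022.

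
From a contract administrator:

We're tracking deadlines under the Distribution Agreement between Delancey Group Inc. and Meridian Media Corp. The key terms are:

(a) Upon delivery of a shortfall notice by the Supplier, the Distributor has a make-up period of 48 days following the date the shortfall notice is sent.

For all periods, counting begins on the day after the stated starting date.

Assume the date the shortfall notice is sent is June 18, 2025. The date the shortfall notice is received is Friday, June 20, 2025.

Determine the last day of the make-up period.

August 5, 2025

Adding 48 calendar days to June 18, 2025 gives August 5, 2025, which is the last day of the make-up period.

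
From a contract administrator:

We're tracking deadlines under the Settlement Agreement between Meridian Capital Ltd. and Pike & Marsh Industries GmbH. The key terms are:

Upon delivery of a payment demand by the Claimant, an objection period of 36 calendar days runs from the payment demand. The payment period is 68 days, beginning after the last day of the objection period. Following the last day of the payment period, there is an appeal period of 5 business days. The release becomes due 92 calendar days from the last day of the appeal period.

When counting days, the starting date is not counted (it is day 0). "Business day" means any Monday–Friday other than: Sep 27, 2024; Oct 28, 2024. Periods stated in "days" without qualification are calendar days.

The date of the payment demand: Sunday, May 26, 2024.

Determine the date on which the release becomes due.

Dec 14, 2024

Adding 36 calendar days to May 26, 2024 gives Jul 1, 2024, which is the last day of the objection period.
The last day of the payment period: 68 calendar days after Jul 1, 2024 is Sep 7, 2024.
From Saturday, Sep 7, 2024, 5 business days (Sep 9, Sep 10, Sep 11, Sep 12, Sep 13, skipping weekends) brings us to Friday, Sep 13, 2024, which is the last day of the appeal period.
Adding 92 calendar days to Sep 13, 2024 gives Dec 14, 2024, which is the date on which the release becomes due.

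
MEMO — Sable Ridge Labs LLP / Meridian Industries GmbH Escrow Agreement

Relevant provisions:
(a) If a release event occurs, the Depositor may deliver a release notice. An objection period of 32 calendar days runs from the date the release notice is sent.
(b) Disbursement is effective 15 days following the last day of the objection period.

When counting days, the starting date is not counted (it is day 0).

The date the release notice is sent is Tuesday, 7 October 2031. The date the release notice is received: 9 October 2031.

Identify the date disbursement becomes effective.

The last day of the objection period: 32 calendar days after 7 October 2031 is 8 November 2031.
The date disbursement becomes effective: 8 November 2031 + 15 days = 23 November 2031.

23 November 2031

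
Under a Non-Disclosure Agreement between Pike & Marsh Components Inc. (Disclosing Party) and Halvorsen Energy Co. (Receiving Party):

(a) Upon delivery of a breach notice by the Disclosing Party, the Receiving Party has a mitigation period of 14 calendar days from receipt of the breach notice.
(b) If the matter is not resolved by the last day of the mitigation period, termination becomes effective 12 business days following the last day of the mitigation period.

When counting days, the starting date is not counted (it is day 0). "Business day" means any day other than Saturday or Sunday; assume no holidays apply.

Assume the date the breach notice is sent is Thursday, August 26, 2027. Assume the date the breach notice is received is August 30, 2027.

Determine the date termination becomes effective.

Adding 14 calendar days to August 30, 2027 gives September 13, 2027, which is the last day of the mitigation period.
The date termination becomes effective: 12 business days after Monday, September 13, 2027, skipping weekends — Sep 14, Sep 15, Sep 16, Sep 17, …, Sep 27, Sep 28, Sep 29 — lands on Wednesday, September 29, 2027.

September 29, 2027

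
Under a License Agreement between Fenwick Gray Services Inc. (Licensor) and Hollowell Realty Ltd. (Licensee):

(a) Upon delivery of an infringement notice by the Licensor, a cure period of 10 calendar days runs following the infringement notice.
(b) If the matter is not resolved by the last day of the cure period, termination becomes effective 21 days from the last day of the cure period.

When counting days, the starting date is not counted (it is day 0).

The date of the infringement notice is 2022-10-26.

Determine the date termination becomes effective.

Adding 10 calendar days to 2022-10-26 gives 2022-11-05, which is the last day of the cure period.
The date termination becomes effective: 2022-11-05 + 21 days = 2022-11-26.

2022-11-26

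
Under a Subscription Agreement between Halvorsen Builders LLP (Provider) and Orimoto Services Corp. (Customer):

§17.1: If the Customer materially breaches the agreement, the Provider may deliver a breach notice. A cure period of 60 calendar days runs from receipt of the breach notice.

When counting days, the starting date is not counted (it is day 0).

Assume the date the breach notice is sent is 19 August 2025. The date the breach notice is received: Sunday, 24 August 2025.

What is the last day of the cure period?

The last day of the cure period: 60 calendar days after 24 August 2025 is 23 October 2025.

23 October 2025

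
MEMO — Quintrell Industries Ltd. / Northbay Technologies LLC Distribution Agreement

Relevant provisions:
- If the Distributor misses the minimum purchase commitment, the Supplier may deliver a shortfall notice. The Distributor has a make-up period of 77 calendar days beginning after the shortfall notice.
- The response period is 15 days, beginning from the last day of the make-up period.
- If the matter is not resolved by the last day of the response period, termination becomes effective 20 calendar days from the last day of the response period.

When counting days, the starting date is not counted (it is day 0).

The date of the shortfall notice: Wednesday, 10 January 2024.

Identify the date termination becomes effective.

1 May 2024

The last day of the make-up period: 10 January 2024 + 77 days = 27 March 2024.
The last day of the response period: 27 March 2024 + 15 days = 11 April 2024.
The date termination becomes effective: 20 calendar days after 11 April 2024 is 1 May 2024.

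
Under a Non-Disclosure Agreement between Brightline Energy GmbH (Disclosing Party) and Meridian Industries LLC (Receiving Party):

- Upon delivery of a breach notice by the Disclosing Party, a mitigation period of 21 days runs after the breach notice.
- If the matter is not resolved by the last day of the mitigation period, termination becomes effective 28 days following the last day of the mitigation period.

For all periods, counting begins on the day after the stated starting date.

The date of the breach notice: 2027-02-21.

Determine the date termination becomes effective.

The last day of the mitigation period: 21 calendar days after 2027-02-21 is 2027-03-14.
Adding 28 calendar days to 2027-03-14 gives 2027-04-11, which is the date termination becomes effective.

2027-04-11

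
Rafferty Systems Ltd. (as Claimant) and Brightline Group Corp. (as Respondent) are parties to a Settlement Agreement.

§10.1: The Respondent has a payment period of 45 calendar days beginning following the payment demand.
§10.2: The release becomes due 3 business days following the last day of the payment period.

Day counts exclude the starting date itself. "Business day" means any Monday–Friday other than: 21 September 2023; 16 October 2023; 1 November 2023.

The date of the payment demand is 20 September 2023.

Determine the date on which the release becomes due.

8 November 2023

The last day of the payment period: 20 September 2023 + 45 days = 4 November 2023.
The date on which the release becomes due: 3 business days after Saturday, 4 November 2023, skipping weekends — Nov 6, Nov 7, Nov 8 — lands on Wednesday, 8 November 2023.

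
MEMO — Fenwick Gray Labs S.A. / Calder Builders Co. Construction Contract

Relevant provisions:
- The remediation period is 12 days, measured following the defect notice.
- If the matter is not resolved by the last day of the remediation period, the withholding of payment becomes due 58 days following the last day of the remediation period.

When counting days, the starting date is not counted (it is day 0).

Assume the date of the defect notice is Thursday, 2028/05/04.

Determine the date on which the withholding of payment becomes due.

2028/07/13

The last day of the remediation period: 2028/05/04 + 12 days = 2028/05/16.
Adding 58 calendar days to 2028/05/16 gives 2028/07/13, which is the date on which the withholding of payment becomes due.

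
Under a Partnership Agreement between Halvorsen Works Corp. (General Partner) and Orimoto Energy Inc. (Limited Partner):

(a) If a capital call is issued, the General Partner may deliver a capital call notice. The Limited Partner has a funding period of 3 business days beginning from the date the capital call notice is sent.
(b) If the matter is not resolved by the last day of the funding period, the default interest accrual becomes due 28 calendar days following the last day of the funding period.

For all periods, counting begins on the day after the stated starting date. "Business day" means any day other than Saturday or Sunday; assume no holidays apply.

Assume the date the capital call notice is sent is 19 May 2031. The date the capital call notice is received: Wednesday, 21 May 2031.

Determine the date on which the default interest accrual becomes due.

From Monday, 19 May 2031, 3 business days (May 20, May 21, May 22, skipping weekends) brings us to Thursday, 22 May 2031, which is the last day of the funding period.
The date on which the default interest accrual becomes due: 28 calendar days after 22 May 2031 is 19 June 2031.

19 June 2031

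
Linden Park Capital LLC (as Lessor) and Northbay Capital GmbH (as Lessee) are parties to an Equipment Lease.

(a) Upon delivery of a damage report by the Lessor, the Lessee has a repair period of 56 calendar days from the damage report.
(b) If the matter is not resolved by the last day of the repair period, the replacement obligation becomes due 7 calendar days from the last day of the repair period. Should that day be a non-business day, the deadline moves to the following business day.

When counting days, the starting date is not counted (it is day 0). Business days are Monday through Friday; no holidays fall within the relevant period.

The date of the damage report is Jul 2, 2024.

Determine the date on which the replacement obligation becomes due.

Adding 56 calendar days to Jul 2, 2024 gives Aug 27, 2024, which is the last day of the repair period.
The date on which the replacement obligation becomes due: Aug 27, 2024 + 7 days = Sep 3, 2024. Sep 3, 2024 is a Tuesday, so no roll-forward applies.

Sep 3, 2024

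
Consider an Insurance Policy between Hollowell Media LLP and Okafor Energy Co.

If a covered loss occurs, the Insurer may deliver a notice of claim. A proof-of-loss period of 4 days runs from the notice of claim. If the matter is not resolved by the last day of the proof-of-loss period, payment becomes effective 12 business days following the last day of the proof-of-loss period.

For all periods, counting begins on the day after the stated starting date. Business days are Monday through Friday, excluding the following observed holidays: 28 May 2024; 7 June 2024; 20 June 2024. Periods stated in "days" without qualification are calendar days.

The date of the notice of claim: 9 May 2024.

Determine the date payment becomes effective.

30 May 2024

Adding 4 calendar days to 9 May 2024 gives 13 May 2024, which is the last day of the proof-of-loss period.
From Monday, 13 May 2024, 12 business days (May 14, May 15, May 16, May 17, …, May 27, May 29, May 30, skipping weekends and the listed holiday on May 28) brings us to Thursday, 30 May 2024, which is the date payment becomes effective.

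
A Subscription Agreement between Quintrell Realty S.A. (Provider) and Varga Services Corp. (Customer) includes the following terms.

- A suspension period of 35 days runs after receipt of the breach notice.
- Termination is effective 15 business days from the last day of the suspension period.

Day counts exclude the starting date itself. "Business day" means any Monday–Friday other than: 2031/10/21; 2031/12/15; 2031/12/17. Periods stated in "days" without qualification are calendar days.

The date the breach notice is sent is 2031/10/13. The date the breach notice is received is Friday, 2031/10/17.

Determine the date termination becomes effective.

The last day of the suspension period: 2031/10/17 + 35 days = 2031/11/21.
From Friday, 2031/11/21, 15 business days (Nov 24, Nov 25, Nov 26, Nov 27, …, Dec 10, Dec 11, Dec 12, skipping weekends) brings us to Friday, 2031/12/12, which is the date termination becomes effective.

2031/12/12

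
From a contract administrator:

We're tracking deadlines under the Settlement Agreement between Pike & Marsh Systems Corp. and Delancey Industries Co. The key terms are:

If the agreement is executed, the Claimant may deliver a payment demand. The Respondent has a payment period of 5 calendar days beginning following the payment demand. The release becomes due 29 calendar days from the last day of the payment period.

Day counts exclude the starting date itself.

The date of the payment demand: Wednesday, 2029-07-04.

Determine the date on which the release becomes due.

Adding 5 calendar days to 2029-07-04 gives 2029-07-09, which is the last day of the payment period.
The date on which the release becomes due: 2029-07-09 + 29 days = 2029-08-07.

2029-08-07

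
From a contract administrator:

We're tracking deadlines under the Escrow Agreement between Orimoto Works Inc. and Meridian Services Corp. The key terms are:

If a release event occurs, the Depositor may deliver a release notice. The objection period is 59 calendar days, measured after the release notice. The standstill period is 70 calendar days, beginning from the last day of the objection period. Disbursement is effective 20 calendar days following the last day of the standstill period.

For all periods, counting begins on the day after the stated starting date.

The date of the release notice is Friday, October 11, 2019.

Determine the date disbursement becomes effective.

The last day of the objection period: 59 calendar days after October 11, 2019 is December 9, 2019.
The last day of the standstill period: December 9, 2019 + 70 days = February 17, 2020.
The date disbursement becomes effective: February 17, 2020 + 20 days = March 8, 2020.

March 8, 2020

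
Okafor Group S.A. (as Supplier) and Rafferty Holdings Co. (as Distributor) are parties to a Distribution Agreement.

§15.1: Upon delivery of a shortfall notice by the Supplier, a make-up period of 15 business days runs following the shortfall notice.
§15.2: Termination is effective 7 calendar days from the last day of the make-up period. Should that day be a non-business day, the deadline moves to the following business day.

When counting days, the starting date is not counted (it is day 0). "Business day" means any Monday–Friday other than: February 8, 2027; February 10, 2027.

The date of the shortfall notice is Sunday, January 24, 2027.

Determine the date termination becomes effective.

February 23, 2027

The last day of the make-up period: 15 business days after Sunday, January 24, 2027, skipping weekends and the listed holidays on Feb 8, Feb 10 — Jan 25, Jan 26, Jan 27, Jan 28, …, Feb 12, Feb 15, Feb 16 — lands on Tuesday, February 16, 2027.
Adding 7 calendar days to February 16, 2027 gives February 23, 2027, which is the date termination becomes effective. February 23, 2027 is a Tuesday and is not a listed holiday, so no roll-forward applies.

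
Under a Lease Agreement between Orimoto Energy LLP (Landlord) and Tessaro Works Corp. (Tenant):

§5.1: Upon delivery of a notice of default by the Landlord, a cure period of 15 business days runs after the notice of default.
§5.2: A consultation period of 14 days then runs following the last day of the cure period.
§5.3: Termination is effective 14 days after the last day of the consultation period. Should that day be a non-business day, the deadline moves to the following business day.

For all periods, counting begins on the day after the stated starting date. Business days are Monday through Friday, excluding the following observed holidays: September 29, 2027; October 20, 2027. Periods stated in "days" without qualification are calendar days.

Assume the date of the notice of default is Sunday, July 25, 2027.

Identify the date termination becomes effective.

The last day of the cure period: 15 business days after Sunday, July 25, 2027, skipping weekends — Jul 26, Jul 27, Jul 28, Jul 29, …, Aug 11, Aug 12, Aug 13 — lands on Friday, August 13, 2027.
The last day of the consultation period: 14 calendar days after August 13, 2027 is August 27, 2027.
The date termination becomes effective: August 27, 2027 + 14 days = September 10, 2027. September 10, 2027 is a Friday and is not a listed holiday, so no roll-forward applies.

September 10, 2027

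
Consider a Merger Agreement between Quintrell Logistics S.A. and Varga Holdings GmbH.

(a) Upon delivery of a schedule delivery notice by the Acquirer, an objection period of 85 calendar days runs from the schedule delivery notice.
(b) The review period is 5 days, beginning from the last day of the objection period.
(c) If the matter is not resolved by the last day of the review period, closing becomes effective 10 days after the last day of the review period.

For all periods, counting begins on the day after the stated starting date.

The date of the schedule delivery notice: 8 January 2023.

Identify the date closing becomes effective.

The last day of the objection period: 8 January 2023 + 85 days = 3 April 2023.
Adding 5 calendar days to 3 April 2023 gives 8 April 2023, which is the last day of the review period.
The date closing becomes effective: 8 April 2023 + 10 days = 18 April 2023.

18 April 2023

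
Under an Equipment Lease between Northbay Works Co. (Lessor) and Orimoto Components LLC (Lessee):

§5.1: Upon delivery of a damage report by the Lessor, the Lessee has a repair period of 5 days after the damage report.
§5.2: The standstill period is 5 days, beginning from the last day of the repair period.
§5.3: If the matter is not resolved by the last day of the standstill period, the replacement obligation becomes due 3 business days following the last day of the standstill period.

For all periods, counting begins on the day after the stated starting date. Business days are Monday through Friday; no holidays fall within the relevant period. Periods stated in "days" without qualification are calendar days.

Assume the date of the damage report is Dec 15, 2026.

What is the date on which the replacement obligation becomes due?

The last day of the repair period: Dec 15, 2026 + 5 days = Dec 20, 2026.
The last day of the standstill period: Dec 20, 2026 + 5 days = Dec 25, 2026.
The date on which the replacement obligation becomes due: 3 business days after Friday, Dec 25, 2026, skipping weekends — Dec 28, Dec 29, Dec 30 — lands on Wednesday, Dec 30, 2026.

Dec 30, 2026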